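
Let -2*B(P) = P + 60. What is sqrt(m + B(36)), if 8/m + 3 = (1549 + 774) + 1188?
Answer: I*sqrt(36916438)/877 ≈ 6.928*I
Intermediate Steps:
m = 2/877 (m = 8/(-3 + ((1549 + 774) + 1188)) = 8/(-3 + (2323 + 1188)) = 8/(-3 + 3511) = 8/3508 = 8*(1/3508) = 2/877 ≈ 0.0022805)
B(P) = -30 - P/2 (B(P) = -(P + 60)/2 = -(60 + P)/2 = -30 - P/2)
sqrt(m + B(36)) = sqrt(2/877 + (-30 - 1/2*36)) = sqrt(2/877 + (-30 - 18)) = sqrt(2/877 - 48) = sqrt(-42094/877) = I*sqrt(36916438)/877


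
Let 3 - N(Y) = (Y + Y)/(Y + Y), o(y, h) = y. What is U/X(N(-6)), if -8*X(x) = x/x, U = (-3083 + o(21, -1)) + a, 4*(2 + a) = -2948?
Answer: 30408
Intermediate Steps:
a = -739 (a = -2 + (¼)*(-2948) = -2 - 737 = -739)
N(Y) = 2 (N(Y) = 3 - (Y + Y)/(Y + Y) = 3 - 2*Y/(2*Y) = 3 - 2*Y*1/(2*Y) = 3 - 1*1 = 3 - 1 = 2)
U = -3801 (U = (-3083 + 21) - 739 = -3062 - 739 = -3801)
X(x) = -⅛ (X(x) = -x/(8*x) = -⅛*1 = -⅛)
U/X(N(-6)) = -3801/(-⅛) = -3801*(-8) = 30408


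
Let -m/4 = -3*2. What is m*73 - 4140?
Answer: -2388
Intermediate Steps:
m = 24 (m = -(-12)*2 = -4*(-6) = 24)
m*73 - 4140 = 24*73 - 4140 = 1752 - 4140 = -2388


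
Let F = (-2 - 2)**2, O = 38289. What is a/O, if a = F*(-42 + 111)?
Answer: 368/12763 ≈ 0.028833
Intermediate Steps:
F = 16 (F = (-4)**2 = 16)
a = 1104 (a = 16*(-42 + 111) = 16*69 = 1104)
a/O = 1104/38289 = 1104*(1/38289) = 368/12763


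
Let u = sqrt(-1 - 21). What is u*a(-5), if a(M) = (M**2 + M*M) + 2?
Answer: 52*I*sqrt(22) ≈ 243.9*I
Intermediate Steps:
u = I*sqrt(22) (u = sqrt(-22) = I*sqrt(22) ≈ 4.6904*I)
a(M) = 2 + 2*M**2 (a(M) = (M**2 + M**2) + 2 = 2*M**2 + 2 = 2 + 2*M**2)
u*a(-5) = (I*sqrt(22))*(2 + 2*(-5)**2) = (I*sqrt(22))*(2 + 2*25) = (I*sqrt(22))*(2 + 50) = (I*sqrt(22))*52 = 52*I*sqrt(22)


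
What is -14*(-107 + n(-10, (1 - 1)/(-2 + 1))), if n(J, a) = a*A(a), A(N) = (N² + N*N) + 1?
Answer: 1498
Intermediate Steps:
A(N) = 1 + 2*N² (A(N) = (N² + N²) + 1 = 2*N² + 1 = 1 + 2*N²)
n(J, a) = a*(1 + 2*a²)
-14*(-107 + n(-10, (1 - 1)/(-2 + 1))) = -14*(-107 + ((1 - 1)/(-2 + 1) + 2*((1 - 1)/(-2 + 1))³)) = -14*(-107 + (0/(-1) + 2*(0/(-1))³)) = -14*(-107 + (0*(-1) + 2*(0*(-1))³)) = -14*(-107 + (0 + 2*0³)) = -14*(-107 + (0 + 2*0)) = -14*(-107 + (0 + 0)) = -14*(-107 + 0) = -14*(-107) = 1498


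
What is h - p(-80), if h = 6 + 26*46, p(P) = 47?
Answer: 1155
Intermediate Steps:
h = 1202 (h = 6 + 1196 = 1202)
h - p(-80) = 1202 - 1*47 = 1202 - 47 = 1155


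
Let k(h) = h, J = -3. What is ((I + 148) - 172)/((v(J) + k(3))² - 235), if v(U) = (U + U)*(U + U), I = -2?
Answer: -13/643 ≈ -0.020218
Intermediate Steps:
v(U) = 4*U² (v(U) = (2*U)*(2*U) = 4*U²)
((I + 148) - 172)/((v(J) + k(3))² - 235) = ((-2 + 148) - 172)/((4*(-3)² + 3)² - 235) = (146 - 172)/((4*9 + 3)² - 235) = -26/((36 + 3)² - 235) = -26/(39² - 235) = -26/(1521 - 235) = -26/1286 = -26*1/1286 = -13/643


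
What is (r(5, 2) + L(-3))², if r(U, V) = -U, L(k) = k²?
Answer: 16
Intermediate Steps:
(r(5, 2) + L(-3))² = (-1*5 + (-3)²)² = (-5 + 9)² = 4² = 16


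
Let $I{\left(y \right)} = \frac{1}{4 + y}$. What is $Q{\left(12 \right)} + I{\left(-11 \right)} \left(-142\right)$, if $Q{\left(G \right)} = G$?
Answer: $\frac{226}{7} \approx 32.286$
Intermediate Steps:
$Q{\left(12 \right)} + I{\left(-11 \right)} \left(-142\right) = 12 + \frac{1}{4 - 11} \left(-142\right) = 12 + \frac{1}{-7} \left(-142\right) = 12 - - \frac{142}{7} = 12 + \frac{142}{7} = \frac{226}{7}$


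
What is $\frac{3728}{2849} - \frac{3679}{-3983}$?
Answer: $\frac{3618585}{1621081} \approx 2.2322$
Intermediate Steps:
$\frac{3728}{2849} - \frac{3679}{-3983} = 3728 \cdot \frac{1}{2849} - - \frac{3679}{3983} = \frac{3728}{2849} + \frac{3679}{3983} = \frac{3618585}{1621081}$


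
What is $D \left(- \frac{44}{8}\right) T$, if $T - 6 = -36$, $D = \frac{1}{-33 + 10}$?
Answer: $- \frac{165}{23} \approx -7.1739$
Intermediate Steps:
$D = - \frac{1}{23}$ ($D = \frac{1}{-23} = - \frac{1}{23} \approx -0.043478$)
$T = -30$ ($T = 6 - 36 = -30$)
$D \left(- \frac{44}{8}\right) T = - \frac{\left(-44\right) \frac{1}{8}}{23} \left(-30\right) = \left(- \frac{1}{23}\right) \left(- \frac{11}{2}\right) \left(-30\right) = \frac{11}{46} \left(-30\right) = - \frac{165}{23}$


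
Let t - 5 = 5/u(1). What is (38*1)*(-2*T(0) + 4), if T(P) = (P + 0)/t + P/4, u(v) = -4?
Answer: 152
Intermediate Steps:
t = 15/4 (t = 5 + 5/(-4) = 5 + 5*(-¼) = 5 - 5/4 = 15/4 ≈ 3.7500)
T(P) = 31*P/60 (T(P) = (P + 0)/(15/4) + P/4 = P*(4/15) + P*(¼) = 4*P/15 + P/4 = 31*P/60)
(38*1)*(-2*T(0) + 4) = (38*1)*(-31*0/30 + 4) = 38*(-2*0 + 4) = 38*(0 + 4) = 38*4 = 152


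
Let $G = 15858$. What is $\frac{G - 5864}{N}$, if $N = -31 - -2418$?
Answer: $\frac{9994}{2387} \approx 4.1868$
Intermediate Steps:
$N = 2387$ ($N = -31 + 2418 = 2387$)
$\frac{G - 5864}{N} = \frac{15858 - 5864}{2387} = 9994 \cdot \frac{1}{2387} = \frac{9994}{2387}$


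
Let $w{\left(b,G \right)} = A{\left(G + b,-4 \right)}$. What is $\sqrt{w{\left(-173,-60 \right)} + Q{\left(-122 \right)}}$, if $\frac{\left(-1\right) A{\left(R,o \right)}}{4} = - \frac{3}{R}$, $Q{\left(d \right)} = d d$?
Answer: $\frac{2 \sqrt{202008670}}{233} \approx 122.0$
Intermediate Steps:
$Q{\left(d \right)} = d^{2}$
$A{\left(R,o \right)} = \frac{12}{R}$ ($A{\left(R,o \right)} = - 4 \left(- \frac{3}{R}\right) = \frac{12}{R}$)
$w{\left(b,G \right)} = \frac{12}{G + b}$
$\sqrt{w{\left(-173,-60 \right)} + Q{\left(-122 \right)}} = \sqrt{\frac{12}{-60 - 173} + \left(-122\right)^{2}} = \sqrt{\frac{12}{-233} + 14884} = \sqrt{12 \left(- \frac{1}{233}\right) + 14884} = \sqrt{- \frac{12}{233} + 14884} = \sqrt{\frac{3467960}{233}} = \frac{2 \sqrt{202008670}}{233}$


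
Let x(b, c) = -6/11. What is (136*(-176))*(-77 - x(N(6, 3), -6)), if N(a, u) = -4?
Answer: 1830016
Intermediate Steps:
x(b, c) = -6/11 (x(b, c) = -6*1/11 = -6/11)
(136*(-176))*(-77 - x(N(6, 3), -6)) = (136*(-176))*(-77 - 1*(-6/11)) = -23936*(-77 + 6/11) = -23936*(-841/11) = 1830016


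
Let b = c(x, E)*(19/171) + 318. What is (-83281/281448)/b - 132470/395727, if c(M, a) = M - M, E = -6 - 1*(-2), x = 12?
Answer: -3963027668789/11805916705776 ≈ -0.33568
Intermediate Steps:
E = -4 (E = -6 + 2 = -4)
c(M, a) = 0
b = 318 (b = 0*(19/171) + 318 = 0*(19*(1/171)) + 318 = 0*(⅑) + 318 = 0 + 318 = 318)
(-83281/281448)/b - 132470/395727 = -83281/281448/318 - 132470/395727 = -83281*1/281448*(1/318) - 132470*1/395727 = -83281/281448*1/318 - 132470/395727 = -83281/89500464 - 132470/395727 = -3963027668789/11805916705776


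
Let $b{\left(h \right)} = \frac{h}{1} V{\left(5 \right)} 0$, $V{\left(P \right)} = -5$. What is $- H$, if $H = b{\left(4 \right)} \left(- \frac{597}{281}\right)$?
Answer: $0$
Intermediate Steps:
$b{\left(h \right)} = 0$ ($b{\left(h \right)} = \frac{h}{1} \left(-5\right) 0 = h 1 \left(-5\right) 0 = h \left(-5\right) 0 = - 5 h 0 = 0$)
$H = 0$ ($H = 0 \left(- \frac{597}{281}\right) = 0$)
$- H = \left(-1\right) 0 = 0$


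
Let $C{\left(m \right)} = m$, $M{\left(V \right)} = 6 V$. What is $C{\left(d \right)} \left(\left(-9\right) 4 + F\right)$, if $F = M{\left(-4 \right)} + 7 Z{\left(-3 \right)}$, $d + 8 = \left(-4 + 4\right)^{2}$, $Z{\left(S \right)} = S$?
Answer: $648$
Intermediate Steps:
$d = -8$ ($d = -8 + \left(-4 + 4\right)^{2} = -8 + 0^{2} = -8 + 0 = -8$)
$F = -45$ ($F = 6 \left(-4\right) + 7 \left(-3\right) = -24 - 21 = -45$)
$C{\left(d \right)} \left(\left(-9\right) 4 + F\right) = - 8 \left(\left(-9\right) 4 - 45\right) = - 8 \left(-36 - 45\right) = \left(-8\right) \left(-81\right) = 648$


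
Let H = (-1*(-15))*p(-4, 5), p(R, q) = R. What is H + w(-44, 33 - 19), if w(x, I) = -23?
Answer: -83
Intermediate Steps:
H = -60 (H = -1*(-15)*(-4) = 15*(-4) = -60)
H + w(-44, 33 - 19) = -60 - 23 = -83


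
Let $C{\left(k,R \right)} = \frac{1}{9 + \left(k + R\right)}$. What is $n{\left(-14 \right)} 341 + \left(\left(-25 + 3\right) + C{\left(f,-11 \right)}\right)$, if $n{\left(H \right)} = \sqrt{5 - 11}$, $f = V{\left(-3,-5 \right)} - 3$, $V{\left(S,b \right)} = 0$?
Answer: $- \frac{111}{5} + 341 i \sqrt{6} \approx -22.2 + 835.28 i$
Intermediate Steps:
$f = -3$ ($f = 0 - 3 = -3$)
$C{\left(k,R \right)} = \frac{1}{9 + R + k}$ ($C{\left(k,R \right)} = \frac{1}{9 + \left(R + k\right)} = \frac{1}{9 + R + k}$)
$n{\left(H \right)} = i \sqrt{6}$ ($n{\left(H \right)} = \sqrt{-6} = i \sqrt{6}$)
$n{\left(-14 \right)} 341 + \left(\left(-25 + 3\right) + C{\left(f,-11 \right)}\right) = i \sqrt{6} \cdot 341 + \left(\left(-25 + 3\right) + \frac{1}{9 - 11 - 3}\right) = 341 i \sqrt{6} - \left(22 - \frac{1}{-5}\right) = 341 i \sqrt{6} - \frac{111}{5} = - \frac{111}{5} + 341 i \sqrt{6}$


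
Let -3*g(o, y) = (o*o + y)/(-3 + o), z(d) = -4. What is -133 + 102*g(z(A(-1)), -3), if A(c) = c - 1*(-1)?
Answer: -489/7 ≈ -69.857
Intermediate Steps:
A(c) = 1 + c (A(c) = c + 1 = 1 + c)
g(o, y) = -(y + o²)/(3*(-3 + o)) (g(o, y) = -(o*o + y)/(3*(-3 + o)) = -(o² + y)/(3*(-3 + o)) = -(y + o²)/(3*(-3 + o)))
-133 + 102*g(z(A(-1)), -3) = -133 + 102*((-1*(-3) - 1*(-4)²)/(3*(-3 - 4))) = -133 + 102*((⅓)*(3 - 1*16)/(-7)) = -133 + 102*((⅓)*(-⅐)*(3 - 16)) = -133 + 102*((⅓)*(-⅐)*(-13)) = -133 + 102*(13/21) = -133 + 442/7 = -489/7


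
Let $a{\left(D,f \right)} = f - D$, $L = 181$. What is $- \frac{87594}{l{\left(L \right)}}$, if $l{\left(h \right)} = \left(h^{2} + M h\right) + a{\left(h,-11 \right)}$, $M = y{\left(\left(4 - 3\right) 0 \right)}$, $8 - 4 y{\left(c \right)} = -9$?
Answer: $- \frac{116792}{44451} \approx -2.6274$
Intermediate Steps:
$y{\left(c \right)} = \frac{17}{4}$ ($y{\left(c \right)} = 2 - - \frac{9}{4} = 2 + \frac{9}{4} = \frac{17}{4}$)
$M = \frac{17}{4} \approx 4.25$
$l{\left(h \right)} = -11 + h^{2} + \frac{13 h}{4}$ ($l{\left(h \right)} = \left(h^{2} + \frac{17 h}{4}\right) - \left(11 + h\right) = -11 + h^{2} + \frac{13 h}{4}$)
$- \frac{87594}{l{\left(L \right)}} = - \frac{87594}{-11 + 181^{2} + \frac{13}{4} \cdot 181} = - \frac{87594}{-11 + 32761 + \frac{2353}{4}} = - \frac{87594}{\frac{133353}{4}} = \left(-87594\right) \frac{4}{133353} = - \frac{116792}{44451}$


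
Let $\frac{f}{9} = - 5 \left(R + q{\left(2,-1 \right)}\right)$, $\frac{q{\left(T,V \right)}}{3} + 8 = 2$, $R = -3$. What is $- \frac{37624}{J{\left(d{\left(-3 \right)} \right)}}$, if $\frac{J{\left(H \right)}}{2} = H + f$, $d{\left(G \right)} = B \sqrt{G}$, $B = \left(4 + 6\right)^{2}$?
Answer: $- \frac{1185156}{61535} + \frac{75248 i \sqrt{3}}{36921} \approx -19.26 + 3.5301 i$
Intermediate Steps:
$B = 100$ ($B = 10^{2} = 100$)
$q{\left(T,V \right)} = -18$ ($q{\left(T,V \right)} = -24 + 3 \cdot 2 = -24 + 6 = -18$)
$d{\left(G \right)} = 100 \sqrt{G}$
$f = 945$ ($f = 9 \left(- 5 \left(-3 - 18\right)\right) = 9 \left(\left(-5\right) \left(-21\right)\right) = 9 \cdot 105 = 945$)
$J{\left(H \right)} = 1890 + 2 H$ ($J{\left(H \right)} = 2 \left(H + 945\right) = 2 \left(945 + H\right) = 1890 + 2 H$)
$- \frac{37624}{J{\left(d{\left(-3 \right)} \right)}} = - \frac{37624}{1890 + 2 \cdot 100 \sqrt{-3}} = - \frac{37624}{1890 + 2 \cdot 100 i \sqrt{3}} = - \frac{37624}{1890 + 200 i \sqrt{3}}$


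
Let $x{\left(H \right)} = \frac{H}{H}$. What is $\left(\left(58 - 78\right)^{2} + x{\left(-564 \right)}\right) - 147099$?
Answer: $-146698$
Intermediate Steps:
$x{\left(H \right)} = 1$
$\left(\left(58 - 78\right)^{2} + x{\left(-564 \right)}\right) - 147099 = \left(\left(58 - 78\right)^{2} + 1\right) - 147099 = \left(\left(-20\right)^{2} + 1\right) - 147099 = \left(400 + 1\right) - 147099 = 401 - 147099 = -146698$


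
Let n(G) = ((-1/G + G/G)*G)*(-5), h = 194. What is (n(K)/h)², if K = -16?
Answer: 7225/37636 ≈ 0.19197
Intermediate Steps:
n(G) = -5*G*(1 - 1/G) (n(G) = ((-1/G + 1)*G)*(-5) = ((1 - 1/G)*G)*(-5) = (G*(1 - 1/G))*(-5) = -5*G*(1 - 1/G))
(n(K)/h)² = ((5 - 5*(-16))/194)² = ((5 + 80)*(1/194))² = (85*(1/194))² = (85/194)² = 7225/37636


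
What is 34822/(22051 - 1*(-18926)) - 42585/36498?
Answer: -158024063/498526182 ≈ -0.31698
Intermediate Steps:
34822/(22051 - 1*(-18926)) - 42585/36498 = 34822/(22051 + 18926) - 42585*1/36498 = 34822/40977 - 14195/12166 = -158024063/498526182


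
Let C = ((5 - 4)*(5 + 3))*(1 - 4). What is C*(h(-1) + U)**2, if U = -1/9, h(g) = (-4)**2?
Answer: -163592/27 ≈ -6059.0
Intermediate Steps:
h(g) = 16
U = -1/9 (U = -1*1/9 = -1/9 ≈ -0.11111)
C = -24 (C = (1*8)*(-3) = 8*(-3) = -24)
C*(h(-1) + U)**2 = -24*(16 - 1/9)**2 = -24*(143/9)**2 = -24*20449/81 = -163592/27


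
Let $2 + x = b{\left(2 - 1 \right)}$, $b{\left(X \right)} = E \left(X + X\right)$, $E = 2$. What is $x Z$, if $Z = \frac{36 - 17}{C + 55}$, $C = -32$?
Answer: $\frac{38}{23} \approx 1.6522$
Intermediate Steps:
$b{\left(X \right)} = 4 X$ ($b{\left(X \right)} = 2 \left(X + X\right) = 2 \cdot 2 X = 4 X$)
$x = 2$ ($x = -2 + 4 \left(2 - 1\right) = -2 + 4 \cdot 1 = -2 + 4 = 2$)
$Z = \frac{19}{23}$ ($Z = \frac{36 - 17}{-32 + 55} = \frac{19}{23} \approx 0.82609$)
$x Z = 2 \cdot \frac{19}{23} = \frac{38}{23}$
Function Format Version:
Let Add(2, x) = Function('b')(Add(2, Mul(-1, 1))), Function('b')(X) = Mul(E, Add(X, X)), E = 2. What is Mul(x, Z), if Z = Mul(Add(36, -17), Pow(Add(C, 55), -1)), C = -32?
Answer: Rational(38, 23) ≈ 1.6522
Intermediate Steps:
Function('b')(X) = Mul(4, X) (Function('b')(X) = Mul(2, Add(X, X)) = Mul(2, Mul(2, X)) = Mul(4, X))
x = 2 (x = Add(-2, Mul(4, Add(2, Mul(-1, 1)))) = Add(-2, Mul(4, Add(2, -1))) = Add(-2, Mul(4, 1)) = Add(-2, 4) = 2)
Z = Rational(19, 23) (Z = Mul(Add(36, -17), Pow(Add(-32, 55), -1)) = Mul(19, Pow(23, -1)) = Mul(19, Rational(1, 23)) = Rational(19, 23) ≈ 0.82609)
Mul(x, Z) = Mul(2, Rational(19, 23)) = Rational(38, 23)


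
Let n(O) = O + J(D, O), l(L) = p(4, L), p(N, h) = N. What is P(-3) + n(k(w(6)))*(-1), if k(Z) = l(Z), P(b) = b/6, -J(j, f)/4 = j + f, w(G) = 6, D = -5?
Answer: -17/2 ≈ -8.5000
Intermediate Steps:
J(j, f) = -4*f - 4*j (J(j, f) = -4*(j + f) = -4*(f + j) = -4*f - 4*j)
P(b) = b/6 (P(b) = b*(1/6) = b/6)
l(L) = 4
k(Z) = 4
n(O) = 20 - 3*O (n(O) = O + (-4*O - 4*(-5)) = O + (-4*O + 20) = O + (20 - 4*O) = 20 - 3*O)
P(-3) + n(k(w(6)))*(-1) = (1/6)*(-3) + (20 - 3*4)*(-1) = -1/2 + (20 - 12)*(-1) = -1/2 + 8*(-1) = -1/2 - 8 = -17/2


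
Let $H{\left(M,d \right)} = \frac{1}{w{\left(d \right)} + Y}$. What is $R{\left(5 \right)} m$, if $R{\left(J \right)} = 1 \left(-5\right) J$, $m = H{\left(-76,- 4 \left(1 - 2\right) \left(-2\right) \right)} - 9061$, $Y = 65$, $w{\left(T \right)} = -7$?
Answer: $\frac{13138425}{58} \approx 2.2652 \cdot 10^{5}$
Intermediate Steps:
$H{\left(M,d \right)} = \frac{1}{58}$ ($H{\left(M,d \right)} = \frac{1}{-7 + 65} = \frac{1}{58}$)
$m = - \frac{525537}{58}$ ($m = \frac{1}{58} - 9061 = - \frac{525537}{58} \approx -9061.0$)
$R{\left(J \right)} = - 5 J$
$R{\left(5 \right)} m = \left(-5\right) 5 \left(- \frac{525537}{58}\right) = \left(-25\right) \left(- \frac{525537}{58}\right) = \frac{13138425}{58}$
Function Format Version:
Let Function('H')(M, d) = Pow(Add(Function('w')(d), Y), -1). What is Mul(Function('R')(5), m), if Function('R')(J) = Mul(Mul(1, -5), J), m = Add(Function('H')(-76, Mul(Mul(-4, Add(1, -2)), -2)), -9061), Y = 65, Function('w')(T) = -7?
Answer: Rational(13138425, 58) ≈ 2.2652e+5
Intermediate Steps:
Function('H')(M, d) = Rational(1, 58) (Function('H')(M, d) = Pow(Add(-7, 65), -1) = Pow(58, -1) = Rational(1, 58))
m = Rational(-525537, 58) (m = Add(Rational(1, 58), -9061) = Rational(-525537, 58) ≈ -9061.0)
Function('R')(J) = Mul(-5, J)
Mul(Function('R')(5), m) = Mul(Mul(-5, 5), Rational(-525537, 58)) = Mul(-25, Rational(-525537, 58)) = Rational(13138425, 58)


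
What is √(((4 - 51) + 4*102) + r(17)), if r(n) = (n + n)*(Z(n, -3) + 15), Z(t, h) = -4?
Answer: 7*√15 ≈ 27.111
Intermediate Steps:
r(n) = 22*n (r(n) = (n + n)*(-4 + 15) = (2*n)*11 = 22*n)
√(((4 - 51) + 4*102) + r(17)) = √(((4 - 51) + 4*102) + 22*17) = √((-47 + 408) + 374) = √(361 + 374) = √735 = 7*√15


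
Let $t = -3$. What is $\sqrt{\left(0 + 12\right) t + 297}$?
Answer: $3 \sqrt{29} \approx 16.155$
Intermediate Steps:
$\sqrt{\left(0 + 12\right) t + 297} = \sqrt{\left(0 + 12\right) \left(-3\right) + 297} = \sqrt{12 \left(-3\right) + 297} = \sqrt{-36 + 297} = \sqrt{261} = 3 \sqrt{29}$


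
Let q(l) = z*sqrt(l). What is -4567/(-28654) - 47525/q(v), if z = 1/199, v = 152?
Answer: 4567/28654 - 9457475*sqrt(38)/76 ≈ -7.6710e+5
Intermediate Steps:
z = 1/199 ≈ 0.0050251
q(l) = sqrt(l)/199
-4567/(-28654) - 47525/q(v) = -4567/(-28654) - 47525*199*sqrt(38)/76 = -4567*(-1/28654) - 47525*199*sqrt(38)/76 = 4567/28654 - 47525*199*sqrt(38)/76 = 4567/28654 - 9457475*sqrt(38)/76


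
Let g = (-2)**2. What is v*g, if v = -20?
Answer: -80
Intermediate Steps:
g = 4
v*g = -20*4 = -80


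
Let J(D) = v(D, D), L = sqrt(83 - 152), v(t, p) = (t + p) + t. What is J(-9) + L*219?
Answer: -27 + 219*I*sqrt(69) ≈ -27.0 + 1819.2*I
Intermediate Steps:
v(t, p) = p + 2*t (v(t, p) = (p + t) + t = p + 2*t)
L = I*sqrt(69) (L = sqrt(-69) = I*sqrt(69) ≈ 8.3066*I)
J(D) = 3*D (J(D) = D + 2*D = 3*D)
J(-9) + L*219 = 3*(-9) + (I*sqrt(69))*219 = -27 + 219*I*sqrt(69)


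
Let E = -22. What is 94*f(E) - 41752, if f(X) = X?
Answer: -43820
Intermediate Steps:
94*f(E) - 41752 = 94*(-22) - 41752 = -2068 - 41752 = -43820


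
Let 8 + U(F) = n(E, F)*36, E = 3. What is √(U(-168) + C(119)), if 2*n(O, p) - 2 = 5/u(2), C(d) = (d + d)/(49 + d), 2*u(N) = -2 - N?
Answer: I*√561/6 ≈ 3.9476*I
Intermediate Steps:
u(N) = -1 - N/2 (u(N) = (-2 - N)/2 = -1 - N/2)
C(d) = 2*d/(49 + d) (C(d) = (2*d)/(49 + d) = 2*d/(49 + d))
n(O, p) = -¼ (n(O, p) = 1 + (5/(-1 - ½*2))/2 = 1 + (5/(-1 - 1))/2 = 1 + (5/(-2))/2 = 1 + (5*(-½))/2 = 1 + (½)*(-5/2) = 1 - 5/4 = -¼)
U(F) = -17 (U(F) = -8 - ¼*36 = -8 - 9 = -17)
√(U(-168) + C(119)) = √(-17 + 2*119/(49 + 119)) = √(-17 + 2*119/168) = √(-17 + 2*119*(1/168)) = √(-17 + 17/12) = √(-187/12) = I*√561/6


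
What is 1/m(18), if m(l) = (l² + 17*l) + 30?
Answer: 1/660 ≈ 0.0015152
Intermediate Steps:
m(l) = 30 + l² + 17*l
1/m(18) = 1/(30 + 18² + 17*18) = 1/(30 + 324 + 306) = 1/660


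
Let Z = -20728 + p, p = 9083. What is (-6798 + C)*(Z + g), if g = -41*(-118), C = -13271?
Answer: 136609683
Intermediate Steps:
Z = -11645 (Z = -20728 + 9083 = -11645)
g = 4838
(-6798 + C)*(Z + g) = (-6798 - 13271)*(-11645 + 4838) = -20069*(-6807) = 136609683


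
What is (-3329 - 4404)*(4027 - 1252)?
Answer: -21459075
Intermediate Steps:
(-3329 - 4404)*(4027 - 1252) = -7733*2775 = -21459075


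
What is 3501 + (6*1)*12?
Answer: 3573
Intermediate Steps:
3501 + (6*1)*12 = 3501 + 6*12 = 3501 + 72 = 3573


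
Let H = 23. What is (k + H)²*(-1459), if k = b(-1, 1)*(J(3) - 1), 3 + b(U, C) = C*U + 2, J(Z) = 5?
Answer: -328275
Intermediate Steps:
b(U, C) = -1 + C*U (b(U, C) = -3 + (C*U + 2) = -3 + (2 + C*U) = -1 + C*U)
k = -8 (k = (-1 + 1*(-1))*(5 - 1) = (-1 - 1)*4 = -2*4 = -8)
(k + H)²*(-1459) = (-8 + 23)²*(-1459) = 15²*(-1459) = 225*(-1459) = -328275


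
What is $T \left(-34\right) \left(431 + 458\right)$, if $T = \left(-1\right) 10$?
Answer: $302260$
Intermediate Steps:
$T = -10$
$T \left(-34\right) \left(431 + 458\right) = \left(-10\right) \left(-34\right) \left(431 + 458\right) = 340 \cdot 889 = 302260$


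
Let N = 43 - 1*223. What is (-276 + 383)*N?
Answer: -19260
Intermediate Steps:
N = -180 (N = 43 - 223 = -180)
(-276 + 383)*N = (-276 + 383)*(-180) = 107*(-180) = -19260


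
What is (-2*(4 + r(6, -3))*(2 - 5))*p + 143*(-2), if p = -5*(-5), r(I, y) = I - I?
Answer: 314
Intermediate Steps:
r(I, y) = 0
p = 25
(-2*(4 + r(6, -3))*(2 - 5))*p + 143*(-2) = -2*(4 + 0)*(2 - 5)*25 + 143*(-2) = -8*(-3)*25 - 286 = -2*(-12)*25 - 286 = 24*25 - 286 = 600 - 286 = 314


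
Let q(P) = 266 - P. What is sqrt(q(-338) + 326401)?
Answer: sqrt(327005) ≈ 571.84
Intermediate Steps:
sqrt(q(-338) + 326401) = sqrt((266 - 1*(-338)) + 326401) = sqrt((266 + 338) + 326401) = sqrt(604 + 326401) = sqrt(327005)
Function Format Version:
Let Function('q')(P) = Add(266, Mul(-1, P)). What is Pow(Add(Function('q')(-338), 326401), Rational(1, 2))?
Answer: Pow(327005, Rational(1, 2)) ≈ 571.84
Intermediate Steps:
Pow(Add(Function('q')(-338), 326401), Rational(1, 2)) = Pow(Add(Add(266, Mul(-1, -338)), 326401), Rational(1, 2)) = Pow(Add(Add(266, 338), 326401), Rational(1, 2)) = Pow(Add(604, 326401), Rational(1, 2)) = Pow(327005, Rational(1, 2))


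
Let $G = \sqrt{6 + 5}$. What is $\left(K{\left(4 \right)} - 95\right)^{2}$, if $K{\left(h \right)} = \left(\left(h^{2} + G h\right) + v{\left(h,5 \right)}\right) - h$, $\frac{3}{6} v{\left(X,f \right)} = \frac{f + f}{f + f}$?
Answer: $6737 - 648 \sqrt{11} \approx 4587.8$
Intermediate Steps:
$G = \sqrt{11} \approx 3.3166$
$v{\left(X,f \right)} = 2$ ($v{\left(X,f \right)} = 2 \frac{f + f}{f + f} = 2 \frac{2 f}{2 f} = 2 \cdot 2 f \frac{1}{2 f} = 2 \cdot 1 = 2$)
$K{\left(h \right)} = 2 + h^{2} - h + h \sqrt{11}$ ($K{\left(h \right)} = \left(\left(h^{2} + \sqrt{11} h\right) + 2\right) - h = \left(\left(h^{2} + h \sqrt{11}\right) + 2\right) - h = \left(2 + h^{2} + h \sqrt{11}\right) - h = 2 + h^{2} - h + h \sqrt{11}$)
$\left(K{\left(4 \right)} - 95\right)^{2} = \left(\left(2 + 4^{2} - 4 + 4 \sqrt{11}\right) - 95\right)^{2} = \left(\left(2 + 16 - 4 + 4 \sqrt{11}\right) - 95\right)^{2} = \left(\left(14 + 4 \sqrt{11}\right) - 95\right)^{2} = \left(-81 + 4 \sqrt{11}\right)^{2}$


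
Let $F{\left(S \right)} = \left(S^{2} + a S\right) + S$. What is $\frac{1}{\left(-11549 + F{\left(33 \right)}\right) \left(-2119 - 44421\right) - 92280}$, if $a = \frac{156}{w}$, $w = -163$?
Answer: $\frac{163}{79323976820} \approx 2.0549 \cdot 10^{-9}$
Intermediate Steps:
$a = - \frac{156}{163}$ ($a = \frac{156}{-163} = 156 \left(- \frac{1}{163}\right) = - \frac{156}{163} \approx -0.95706$)
$F{\left(S \right)} = S^{2} + \frac{7 S}{163}$ ($F{\left(S \right)} = \left(S^{2} - \frac{156 S}{163}\right) + S = S^{2} + \frac{7 S}{163}$)
$\frac{1}{\left(-11549 + F{\left(33 \right)}\right) \left(-2119 - 44421\right) - 92280} = \frac{1}{\left(-11549 + \frac{1}{163} \cdot 33 \left(7 + 163 \cdot 33\right)\right) \left(-2119 - 44421\right) - 92280} = \frac{1}{\left(-11549 + \frac{1}{163} \cdot 33 \left(7 + 5379\right)\right) \left(-46540\right) - 92280} = \frac{1}{\left(-11549 + \frac{1}{163} \cdot 33 \cdot 5386\right) \left(-46540\right) - 92280} = \frac{1}{\left(-11549 + \frac{177738}{163}\right) \left(-46540\right) - 92280} = \frac{1}{\left(- \frac{1704749}{163}\right) \left(-46540\right) - 92280} = \frac{1}{\frac{79339018460}{163} - 92280} = \frac{1}{\frac{79323976820}{163}} = \frac{163}{79323976820}$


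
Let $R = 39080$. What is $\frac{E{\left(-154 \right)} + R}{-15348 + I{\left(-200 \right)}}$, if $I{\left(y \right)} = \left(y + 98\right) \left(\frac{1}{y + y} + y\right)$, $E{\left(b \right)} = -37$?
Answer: $\frac{7808600}{1010451} \approx 7.7278$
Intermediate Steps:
$I{\left(y \right)} = \left(98 + y\right) \left(y + \frac{1}{2 y}\right)$ ($I{\left(y \right)} = \left(98 + y\right) \left(\frac{1}{2 y} + y\right) = \left(98 + y\right) \left(y + \frac{1}{2 y}\right)$)
$\frac{E{\left(-154 \right)} + R}{-15348 + I{\left(-200 \right)}} = \frac{-37 + 39080}{-15348 + \left(\frac{1}{2} + \left(-200\right)^{2} + \frac{49}{-200} + 98 \left(-200\right)\right)} = \frac{39043}{-15348 + \left(\frac{1}{2} + 40000 + 49 \left(- \frac{1}{200}\right) - 19600\right)} = \frac{39043}{-15348 + \left(\frac{1}{2} + 40000 - \frac{49}{200} - 19600\right)} = \frac{39043}{-15348 + \frac{4080051}{200}} = \frac{39043}{\frac{1010451}{200}} = 39043 \cdot \frac{200}{1010451} = \frac{7808600}{1010451}$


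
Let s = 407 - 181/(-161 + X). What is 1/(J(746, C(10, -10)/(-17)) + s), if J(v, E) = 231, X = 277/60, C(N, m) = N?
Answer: 9383/5997214 ≈ 0.0015646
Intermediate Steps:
X = 277/60 (X = 277*(1/60) = 277/60 ≈ 4.6167)
s = 3829741/9383 (s = 407 - 181/(-161 + 277/60) = 407 - 181/(-9383/60) = 407 - 60/9383*(-181) = 407 + 10860/9383 = 3829741/9383 ≈ 408.16)
1/(J(746, C(10, -10)/(-17)) + s) = 1/(231 + 3829741/9383) = 1/(5997214/9383) = 9383/5997214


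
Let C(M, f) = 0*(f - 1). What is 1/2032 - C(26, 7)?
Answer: 1/2032 ≈ 0.00049213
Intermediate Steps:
C(M, f) = 0 (C(M, f) = 0*(-1 + f) = 0)
1/2032 - C(26, 7) = 1/2032 - 1*0 = 1/2032 + 0 = 1/2032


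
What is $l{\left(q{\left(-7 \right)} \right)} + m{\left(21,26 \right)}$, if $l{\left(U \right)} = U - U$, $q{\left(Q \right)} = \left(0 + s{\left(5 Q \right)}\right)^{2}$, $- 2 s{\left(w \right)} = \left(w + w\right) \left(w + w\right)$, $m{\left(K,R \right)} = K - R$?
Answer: $-5$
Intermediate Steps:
$s{\left(w \right)} = - 2 w^{2}$ ($s{\left(w \right)} = - \frac{\left(w + w\right) \left(w + w\right)}{2} = - \frac{2 w 2 w}{2} = - \frac{4 w^{2}}{2} = - 2 w^{2}$)
$q{\left(Q \right)} = 2500 Q^{4}$ ($q{\left(Q \right)} = \left(0 - 2 \left(5 Q\right)^{2}\right)^{2} = \left(0 - 2 \cdot 25 Q^{2}\right)^{2} = \left(0 - 50 Q^{2}\right)^{2} = \left(- 50 Q^{2}\right)^{2} = 2500 Q^{4}$)
$l{\left(U \right)} = 0$
$l{\left(q{\left(-7 \right)} \right)} + m{\left(21,26 \right)} = 0 + \left(21 - 26\right) = 0 - 5 = -5$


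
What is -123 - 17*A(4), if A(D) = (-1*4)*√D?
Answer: 13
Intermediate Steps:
A(D) = -4*√D
-123 - 17*A(4) = -123 - (-68)*√4 = -123 - (-68)*2 = -123 - 17*(-8) = -123 + 136 = 13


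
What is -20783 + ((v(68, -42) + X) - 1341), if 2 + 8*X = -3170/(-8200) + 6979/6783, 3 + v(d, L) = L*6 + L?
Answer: -142522689887/6356640 ≈ -22421.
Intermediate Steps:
v(d, L) = -3 + 7*L (v(d, L) = -3 + (L*6 + L) = -3 + (6*L + L) = -3 + 7*L)
X = -464447/6356640 (X = -¼ + (-3170/(-8200) + 6979/6783)/8 = -¼ + (-3170*(-1/8200) + 6979*(1/6783))/8 = -¼ + (317/820 + 997/969)/8 = -¼ + (⅛)*(1124713/794580) = -¼ + 1124713/6356640 = -464447/6356640 ≈ -0.073065)
-20783 + ((v(68, -42) + X) - 1341) = -20783 + (((-3 + 7*(-42)) - 464447/6356640) - 1341) = -20783 + (((-3 - 294) - 464447/6356640) - 1341) = -20783 + ((-297 - 464447/6356640) - 1341) = -20783 + (-1888386527/6356640 - 1341) = -20783 - 10412640767/6356640 = -142522689887/6356640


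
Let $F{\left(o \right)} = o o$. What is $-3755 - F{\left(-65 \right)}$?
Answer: $-7980$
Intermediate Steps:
$F{\left(o \right)} = o^{2}$
$-3755 - F{\left(-65 \right)} = -3755 - \left(-65\right)^{2} = -3755 - 4225 = -7980$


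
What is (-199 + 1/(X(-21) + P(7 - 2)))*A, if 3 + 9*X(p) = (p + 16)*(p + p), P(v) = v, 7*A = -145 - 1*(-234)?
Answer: -495819/196 ≈ -2529.7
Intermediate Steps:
A = 89/7 (A = (-145 - 1*(-234))/7 = (-145 + 234)/7 = (⅐)*89 = 89/7 ≈ 12.714)
X(p) = -⅓ + 2*p*(16 + p)/9 (X(p) = -⅓ + ((p + 16)*(p + p))/9 = -⅓ + ((16 + p)*(2*p))/9 = -⅓ + (2*p*(16 + p))/9 = -⅓ + 2*p*(16 + p)/9)
(-199 + 1/(X(-21) + P(7 - 2)))*A = (-199 + 1/((-⅓ + (2/9)*(-21)² + (32/9)*(-21)) + (7 - 2)))*(89/7) = (-199 + 1/((-⅓ + (2/9)*441 - 224/3) + 5))*(89/7) = (-199 + 1/((-⅓ + 98 - 224/3) + 5))*(89/7) = (-199 + 1/(23 + 5))*(89/7) = (-199 + 1/28)*(89/7) = -5571/28*89/7 = -495819/196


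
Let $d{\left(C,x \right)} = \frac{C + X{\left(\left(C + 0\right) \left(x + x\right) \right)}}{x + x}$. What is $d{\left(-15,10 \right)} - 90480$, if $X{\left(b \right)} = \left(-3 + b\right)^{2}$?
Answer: $- \frac{858903}{10} \approx -85890.0$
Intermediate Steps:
$d{\left(C,x \right)} = \frac{C + \left(-3 + 2 C x\right)^{2}}{2 x}$ ($d{\left(C,x \right)} = \frac{C + \left(-3 + \left(C + 0\right) \left(x + x\right)\right)^{2}}{x + x} = \frac{C + \left(-3 + C 2 x\right)^{2}}{2 x} = \left(C + \left(-3 + 2 C x\right)^{2}\right) \frac{1}{2 x} = \frac{C + \left(-3 + 2 C x\right)^{2}}{2 x}$)
$d{\left(-15,10 \right)} - 90480 = \frac{-15 + \left(-3 + 2 \left(-15\right) 10\right)^{2}}{2 \cdot 10} - 90480 = \frac{1}{2} \cdot \frac{1}{10} \left(-15 + \left(-3 - 300\right)^{2}\right) - 90480 = \frac{1}{2} \cdot \frac{1}{10} \left(-15 + \left(-303\right)^{2}\right) - 90480 = \frac{1}{2} \cdot \frac{1}{10} \left(-15 + 91809\right) - 90480 = \frac{1}{2} \cdot \frac{1}{10} \cdot 91794 - 90480 = \frac{45897}{10} - 90480 = - \frac{858903}{10}$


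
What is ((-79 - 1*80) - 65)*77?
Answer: -17248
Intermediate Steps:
((-79 - 1*80) - 65)*77 = ((-79 - 80) - 65)*77 = (-159 - 65)*77 = -224*77 = -17248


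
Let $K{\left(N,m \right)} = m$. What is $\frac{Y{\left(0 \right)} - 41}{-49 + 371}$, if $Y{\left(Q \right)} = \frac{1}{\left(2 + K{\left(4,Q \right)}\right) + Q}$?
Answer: $- \frac{81}{644} \approx -0.12578$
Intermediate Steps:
$Y{\left(Q \right)} = \frac{1}{2 + 2 Q}$ ($Y{\left(Q \right)} = \frac{1}{\left(2 + Q\right) + Q} = \frac{1}{2 + 2 Q}$)
$\frac{Y{\left(0 \right)} - 41}{-49 + 371} = \frac{\frac{1}{2 \left(1 + 0\right)} - 41}{-49 + 371} = \frac{\frac{1}{2 \cdot 1} - 41}{322} = \left(\frac{1}{2} \cdot 1 - 41\right) \frac{1}{322} = \left(\frac{1}{2} - 41\right) \frac{1}{322} = \left(- \frac{81}{2}\right) \frac{1}{322} = - \frac{81}{644}$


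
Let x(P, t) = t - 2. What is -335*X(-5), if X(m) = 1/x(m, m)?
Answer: 335/7 ≈ 47.857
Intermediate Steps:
x(P, t) = -2 + t
X(m) = 1/(-2 + m)
-335*X(-5) = -335/(-2 - 5) = -335/(-7) = -335*(-1/7) = 335/7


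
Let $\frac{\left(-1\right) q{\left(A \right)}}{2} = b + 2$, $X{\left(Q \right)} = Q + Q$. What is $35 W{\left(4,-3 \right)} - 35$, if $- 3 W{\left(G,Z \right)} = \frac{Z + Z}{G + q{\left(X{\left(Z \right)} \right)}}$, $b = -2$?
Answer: $- \frac{35}{2} \approx -17.5$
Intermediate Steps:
$X{\left(Q \right)} = 2 Q$
$q{\left(A \right)} = 0$ ($q{\left(A \right)} = - 2 \left(-2 + 2\right) = \left(-2\right) 0 = 0$)
$W{\left(G,Z \right)} = - \frac{2 Z}{3 G}$ ($W{\left(G,Z \right)} = - \frac{\left(Z + Z\right) \frac{1}{G + 0}}{3} = - \frac{2 Z \frac{1}{G}}{3} = - \frac{2 Z}{3 G}$)
$35 W{\left(4,-3 \right)} - 35 = 35 \left(\left(- \frac{2}{3}\right) \left(-3\right) \frac{1}{4}\right) - 35 = 35 \cdot \frac{1}{2} - 35 = \frac{35}{2} - 35 = - \frac{35}{2}$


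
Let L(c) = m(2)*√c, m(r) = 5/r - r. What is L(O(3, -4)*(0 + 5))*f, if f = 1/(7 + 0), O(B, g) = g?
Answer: I*√5/7 ≈ 0.31944*I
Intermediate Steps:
m(r) = -r + 5/r
f = ⅐ (f = 1/7 = ⅐ ≈ 0.14286)
L(c) = √c/2 (L(c) = (-1*2 + 5/2)*√c = (-2 + 5*(½))*√c = (-2 + 5/2)*√c = √c/2)
L(O(3, -4)*(0 + 5))*f = (√(-4*(0 + 5))/2)*(⅐) = (√(-4*5)/2)*(⅐) = (√(-20)/2)*(⅐) = ((2*I*√5)/2)*(⅐) = (I*√5)*(⅐) = I*√5/7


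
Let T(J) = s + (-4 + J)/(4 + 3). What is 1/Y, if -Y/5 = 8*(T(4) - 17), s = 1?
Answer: 1/640 ≈ 0.0015625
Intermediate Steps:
T(J) = 3/7 + J/7 (T(J) = 1 + (-4 + J)/(4 + 3) = 1 + (-4 + J)/7 = 1 + (-4 + J)*(1/7) = 1 + (-4/7 + J/7) = 3/7 + J/7)
Y = 640 (Y = -40*((3/7 + (1/7)*4) - 17) = -40*((3/7 + 4/7) - 17) = -40*(1 - 17) = -40*(-16) = -5*(-128) = 640)
1/Y = 1/640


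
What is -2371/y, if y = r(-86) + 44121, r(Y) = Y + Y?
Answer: -2371/43949 ≈ -0.053949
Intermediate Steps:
r(Y) = 2*Y
y = 43949 (y = 2*(-86) + 44121 = -172 + 44121 = 43949)
-2371/y = -2371/43949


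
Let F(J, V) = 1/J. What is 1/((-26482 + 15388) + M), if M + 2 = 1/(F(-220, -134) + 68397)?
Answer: -15047339/166965273324 ≈ -9.0123e-5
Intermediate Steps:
M = -30094458/15047339 (M = -2 + 1/(1/(-220) + 68397) = -2 + 1/(-1/220 + 68397) = -2 + 1/(15047339/220) = -2 + 220/15047339 = -30094458/15047339 ≈ -2.0000)
1/((-26482 + 15388) + M) = 1/((-26482 + 15388) - 30094458/15047339) = 1/(-11094 - 30094458/15047339) = 1/(-166965273324/15047339) = -15047339/166965273324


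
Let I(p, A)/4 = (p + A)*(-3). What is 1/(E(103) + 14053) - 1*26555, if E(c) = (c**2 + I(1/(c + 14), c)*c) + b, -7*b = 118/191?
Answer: -142144289808463/5352825824 ≈ -26555.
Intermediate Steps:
I(p, A) = -12*A - 12*p (I(p, A) = 4*((p + A)*(-3)) = 4*((A + p)*(-3)) = 4*(-3*A - 3*p) = -12*A - 12*p)
b = -118/1337 (b = -118/(7*191) = -1/7*118/191 = -118/1337 ≈ -0.088257)
E(c) = -118/1337 + c**2 + c*(-12*c - 12/(14 + c)) (E(c) = (c**2 + (-12*c - 12/(c + 14))*c) - 118/1337 = (c**2 + (-12*c - 12/(14 + c))*c) - 118/1337 = (c**2 + c*(-12*c - 12/(14 + c))) - 118/1337 = -118/1337 + c**2 + c*(-12*c - 12/(14 + c)))
1/(E(103) + 14053) - 1*26555 = 1/((-1652 - 205898*103**2 - 16162*103 - 14707*103**3)/(1337*(14 + 103)) + 14053) - 1*26555 = 1/((1/1337)*(-1652 - 205898*10609 - 1664686 - 14707*1092727)/117 + 14053) - 26555 = 1/((1/1337)*(1/117)*(-1652 - 2184371882 - 1664686 - 16070735989) + 14053) - 26555 = 1/((1/1337)*(1/117)*(-18256774209) + 14053) - 26555 = 1/(-6085591403/52143 + 14053) - 26555 = 1/(-5352825824/52143) - 26555 = -52143/5352825824 - 26555 = -142144289808463/5352825824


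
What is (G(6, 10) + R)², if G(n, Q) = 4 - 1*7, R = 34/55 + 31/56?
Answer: 31708161/9486400 ≈ 3.3425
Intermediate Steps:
R = 3609/3080 (R = 34*(1/55) + 31*(1/56) = 34/55 + 31/56 = 3609/3080 ≈ 1.1718)
G(n, Q) = -3 (G(n, Q) = 4 - 7 = -3)
(G(6, 10) + R)² = (-3 + 3609/3080)² = (-5631/3080)² = 31708161/9486400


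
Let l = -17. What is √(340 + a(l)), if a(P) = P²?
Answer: √629 ≈ 25.080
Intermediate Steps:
√(340 + a(l)) = √(340 + (-17)²) = √(340 + 289) = √629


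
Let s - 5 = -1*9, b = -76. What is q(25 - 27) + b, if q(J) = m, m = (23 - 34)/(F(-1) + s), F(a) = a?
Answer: -369/5 ≈ -73.800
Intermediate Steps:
s = -4 (s = 5 - 1*9 = 5 - 9 = -4)
m = 11/5 (m = (23 - 34)/(-1 - 4) = -11/(-5) = -11*(-⅕) = 11/5 ≈ 2.2000)
q(J) = 11/5
q(25 - 27) + b = 11/5 - 76 = -369/5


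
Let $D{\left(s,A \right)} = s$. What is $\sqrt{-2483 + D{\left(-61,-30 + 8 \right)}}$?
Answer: $4 i \sqrt{159} \approx 50.438 i$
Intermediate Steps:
$\sqrt{-2483 + D{\left(-61,-30 + 8 \right)}} = \sqrt{-2483 - 61} = \sqrt{-2544} = 4 i \sqrt{159}$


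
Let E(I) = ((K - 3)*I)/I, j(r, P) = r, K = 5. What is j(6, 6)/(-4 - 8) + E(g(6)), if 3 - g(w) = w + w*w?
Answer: 3/2 ≈ 1.5000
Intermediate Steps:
g(w) = 3 - w - w² (g(w) = 3 - (w + w*w) = 3 - (w + w²) = 3 + (-w - w²) = 3 - w - w²)
E(I) = 2 (E(I) = ((5 - 3)*I)/I = (2*I)/I = 2)
j(6, 6)/(-4 - 8) + E(g(6)) = 6/(-4 - 8) + 2 = 6/(-12) + 2 = -1/12*6 + 2 = -½ + 2 = 3/2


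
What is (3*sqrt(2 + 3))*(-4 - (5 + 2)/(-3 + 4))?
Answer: -33*sqrt(5) ≈ -73.790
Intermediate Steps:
(3*sqrt(2 + 3))*(-4 - (5 + 2)/(-3 + 4)) = (3*sqrt(5))*(-4 - 7/1) = (3*sqrt(5))*(-4 - 7) = (3*sqrt(5))*(-11) = -33*sqrt(5)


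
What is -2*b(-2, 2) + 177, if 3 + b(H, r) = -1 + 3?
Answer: 179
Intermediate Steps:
b(H, r) = -1 (b(H, r) = -3 + (-1 + 3) = -3 + 2 = -1)
-2*b(-2, 2) + 177 = -2*(-1) + 177 = 2 + 177 = 179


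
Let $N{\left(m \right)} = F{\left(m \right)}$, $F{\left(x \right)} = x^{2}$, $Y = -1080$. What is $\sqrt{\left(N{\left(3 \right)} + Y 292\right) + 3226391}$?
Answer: $8 \sqrt{45485} \approx 1706.2$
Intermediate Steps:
$N{\left(m \right)} = m^{2}$
$\sqrt{\left(N{\left(3 \right)} + Y 292\right) + 3226391} = \sqrt{\left(3^{2} - 315360\right) + 3226391} = \sqrt{\left(9 - 315360\right) + 3226391} = \sqrt{-315351 + 3226391} = \sqrt{2911040} = 8 \sqrt{45485}$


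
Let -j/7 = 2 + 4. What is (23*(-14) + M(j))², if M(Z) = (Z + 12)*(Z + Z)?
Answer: 4831204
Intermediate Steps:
j = -42 (j = -7*(2 + 4) = -7*6 = -42)
M(Z) = 2*Z*(12 + Z) (M(Z) = (12 + Z)*(2*Z) = 2*Z*(12 + Z))
(23*(-14) + M(j))² = (23*(-14) + 2*(-42)*(12 - 42))² = (-322 + 2*(-42)*(-30))² = (-322 + 2520)² = 2198² = 4831204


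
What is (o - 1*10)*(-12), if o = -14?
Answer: 288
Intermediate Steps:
(o - 1*10)*(-12) = (-14 - 1*10)*(-12) = (-14 - 10)*(-12) = -24*(-12) = 288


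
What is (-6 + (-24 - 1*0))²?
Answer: 900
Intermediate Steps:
(-6 + (-24 - 1*0))² = (-6 + (-24 + 0))² = (-6 - 24)² = (-30)² = 900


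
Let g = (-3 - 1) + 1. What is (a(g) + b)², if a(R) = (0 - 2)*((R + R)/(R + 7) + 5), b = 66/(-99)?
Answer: 529/9 ≈ 58.778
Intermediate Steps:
b = -⅔ (b = 66*(-1/99) = -⅔ ≈ -0.66667)
g = -3 (g = -4 + 1 = -3)
a(R) = -10 - 4*R/(7 + R) (a(R) = -2*((2*R)/(7 + R) + 5) = -2*(2*R/(7 + R) + 5) = -2*(5 + 2*R/(7 + R)) = -10 - 4*R/(7 + R))
(a(g) + b)² = (14*(-5 - 1*(-3))/(7 - 3) - ⅔)² = (14*(-5 + 3)/4 - ⅔)² = (14*(¼)*(-2) - ⅔)² = (-7 - ⅔)² = (-23/3)² = 529/9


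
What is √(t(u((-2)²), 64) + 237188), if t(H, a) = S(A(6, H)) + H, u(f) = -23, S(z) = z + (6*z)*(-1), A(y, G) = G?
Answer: 4*√14830 ≈ 487.11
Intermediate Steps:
S(z) = -5*z (S(z) = z - 6*z = -5*z)
t(H, a) = -4*H (t(H, a) = -5*H + H = -4*H)
√(t(u((-2)²), 64) + 237188) = √(-4*(-23) + 237188) = √(92 + 237188) = √237280 = 4*√14830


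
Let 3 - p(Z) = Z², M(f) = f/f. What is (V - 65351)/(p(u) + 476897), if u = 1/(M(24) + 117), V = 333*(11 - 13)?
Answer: -919220708/6640355599 ≈ -0.13843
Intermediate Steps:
M(f) = 1
V = -666 (V = 333*(-2) = -666)
u = 1/118 (u = 1/(1 + 117) = 1/118 ≈ 0.0084746)
p(Z) = 3 - Z²
(V - 65351)/(p(u) + 476897) = (-666 - 65351)/((3 - (1/118)²) + 476897) = -66017/((3 - 1*1/13924) + 476897) = -66017/((3 - 1/13924) + 476897) = -66017/(41771/13924 + 476897) = -66017/6640355599/13924 = -66017*13924/6640355599 = -919220708/6640355599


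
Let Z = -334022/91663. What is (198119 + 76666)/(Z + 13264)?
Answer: 387501807/18699754 ≈ 20.722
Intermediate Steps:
Z = -25694/7051 (Z = -334022*1/91663 = -25694/7051 ≈ -3.6440)
(198119 + 76666)/(Z + 13264) = (198119 + 76666)/(-25694/7051 + 13264) = 274785/(93498770/7051) = 274785*(7051/93498770) = 387501807/18699754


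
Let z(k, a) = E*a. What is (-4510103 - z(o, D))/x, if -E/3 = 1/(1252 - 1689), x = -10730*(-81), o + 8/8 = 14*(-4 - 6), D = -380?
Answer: -103732309/19989990 ≈ -5.1892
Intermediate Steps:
o = -141 (o = -1 + 14*(-4 - 6) = -1 + 14*(-10) = -1 - 140 = -141)
x = 869130
E = 3/437 (E = -3/(1252 - 1689) = -3/(-437) = -3*(-1/437) = 3/437 ≈ 0.0068650)
z(k, a) = 3*a/437
(-4510103 - z(o, D))/x = (-4510103 - 3*(-380)/437)/869130 = (-4510103 - 1*(-60/23))*(1/869130) = (-4510103 + 60/23)*(1/869130) = -103732309/23*1/869130 = -103732309/19989990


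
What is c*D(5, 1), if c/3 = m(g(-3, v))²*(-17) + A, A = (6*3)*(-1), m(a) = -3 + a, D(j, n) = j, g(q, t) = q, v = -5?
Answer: -9450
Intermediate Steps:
A = -18 (A = 18*(-1) = -18)
c = -1890 (c = 3*((-3 - 3)²*(-17) - 18) = 3*((-6)²*(-17) - 18) = 3*(36*(-17) - 18) = 3*(-612 - 18) = 3*(-630) = -1890)
c*D(5, 1) = -1890*5 = -9450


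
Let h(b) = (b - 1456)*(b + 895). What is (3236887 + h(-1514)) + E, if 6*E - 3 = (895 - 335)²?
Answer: 30765505/6 ≈ 5.1276e+6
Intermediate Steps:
h(b) = (-1456 + b)*(895 + b)
E = 313603/6 (E = ½ + (895 - 335)²/6 = ½ + (⅙)*560² = ½ + (⅙)*313600 = ½ + 156800/3 = 313603/6 ≈ 52267.)
(3236887 + h(-1514)) + E = (3236887 + (-1303120 + (-1514)² - 561*(-1514))) + 313603/6 = (3236887 + (-1303120 + 2292196 + 849354)) + 313603/6 = (3236887 + 1838430) + 313603/6 = 5075317 + 313603/6 = 30765505/6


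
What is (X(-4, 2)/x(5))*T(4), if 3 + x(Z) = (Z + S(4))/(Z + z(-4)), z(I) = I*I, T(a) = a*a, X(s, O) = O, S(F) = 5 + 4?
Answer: -96/7 ≈ -13.714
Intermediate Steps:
S(F) = 9
T(a) = a**2
z(I) = I**2
x(Z) = -3 + (9 + Z)/(16 + Z) (x(Z) = -3 + (Z + 9)/(Z + (-4)**2) = -3 + (9 + Z)/(Z + 16) = -3 + (9 + Z)/(16 + Z))
(X(-4, 2)/x(5))*T(4) = (2/(((-39 - 2*5)/(16 + 5))))*4**2 = (2/(((-39 - 10)/21)))*16 = (2/(((1/21)*(-49))))*16 = (2/(-7/3))*16 = (2*(-3/7))*16 = -6/7*16 = -96/7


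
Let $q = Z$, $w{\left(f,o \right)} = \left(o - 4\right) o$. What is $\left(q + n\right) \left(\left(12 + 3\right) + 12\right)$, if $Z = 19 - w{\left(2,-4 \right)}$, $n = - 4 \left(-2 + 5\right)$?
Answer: $-675$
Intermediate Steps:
$n = -12$ ($n = \left(-4\right) 3 = -12$)
$w{\left(f,o \right)} = o \left(-4 + o\right)$ ($w{\left(f,o \right)} = \left(-4 + o\right) o = o \left(-4 + o\right)$)
$Z = -13$ ($Z = 19 - - 4 \left(-4 - 4\right) = 19 - \left(-4\right) \left(-8\right) = 19 - 32 = -13$)
$q = -13$
$\left(q + n\right) \left(\left(12 + 3\right) + 12\right) = \left(-13 - 12\right) \left(\left(12 + 3\right) + 12\right) = - 25 \left(15 + 12\right) = \left(-25\right) 27 = -675$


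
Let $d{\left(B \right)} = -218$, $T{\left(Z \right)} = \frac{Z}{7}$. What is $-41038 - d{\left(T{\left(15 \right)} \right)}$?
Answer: $-40820$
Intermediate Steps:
$T{\left(Z \right)} = \frac{Z}{7}$ ($T{\left(Z \right)} = Z \frac{1}{7} = \frac{Z}{7}$)
$-41038 - d{\left(T{\left(15 \right)} \right)} = -41038 - -218 = -41038 + 218 = -40820$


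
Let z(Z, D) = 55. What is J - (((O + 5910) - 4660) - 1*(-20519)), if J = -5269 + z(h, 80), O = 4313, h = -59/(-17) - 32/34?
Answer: -31296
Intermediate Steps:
h = 43/17 (h = -59*(-1/17) - 32*1/34 = 59/17 - 16/17 = 43/17 ≈ 2.5294)
J = -5214 (J = -5269 + 55 = -5214)
J - (((O + 5910) - 4660) - 1*(-20519)) = -5214 - (((4313 + 5910) - 4660) - 1*(-20519)) = -5214 - ((10223 - 4660) + 20519) = -5214 - (5563 + 20519) = -5214 - 1*26082 = -5214 - 26082 = -31296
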